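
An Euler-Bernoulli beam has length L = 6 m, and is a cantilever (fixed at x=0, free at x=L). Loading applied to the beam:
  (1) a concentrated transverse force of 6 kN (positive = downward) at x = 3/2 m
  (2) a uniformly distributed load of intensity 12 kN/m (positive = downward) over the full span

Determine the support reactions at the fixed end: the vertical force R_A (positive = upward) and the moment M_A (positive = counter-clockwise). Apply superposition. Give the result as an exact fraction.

Load 1 — point force P=6 kN at a=3/2 m (b=L-a=9/2):
  R_A = P = 6 kN
  M_A = Pa = 6·(3/2) = 9 kN·m
Load 2 — uniform load w=12 kN/m over full span:
  R_A = wL = 12·6 = 72 kN
  M_A = wL²/2 = 12·6²/2 = 216 kN·m
Superposition: R_A = 78 kN, M_A = 225 kN·m

R_A = 78 kN, M_A = 225 kN·m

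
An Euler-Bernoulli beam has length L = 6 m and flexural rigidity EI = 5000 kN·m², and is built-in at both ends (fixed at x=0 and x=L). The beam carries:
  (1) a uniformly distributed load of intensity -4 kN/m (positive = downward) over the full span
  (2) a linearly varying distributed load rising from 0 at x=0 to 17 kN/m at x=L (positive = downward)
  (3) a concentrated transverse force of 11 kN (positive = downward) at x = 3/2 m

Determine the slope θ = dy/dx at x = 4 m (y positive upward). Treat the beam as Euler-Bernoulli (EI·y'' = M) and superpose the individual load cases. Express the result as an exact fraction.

θ(4) = 1439/900000 rad

Load 1 — uniform load w=-4 kN/m over full span:
  θ_1 = -wx(L-x)(L-2x)/(12EI) = -(-4)·4·(6-4)·(6-2·4)/(12·5000) = -2/1875 rad
Load 2 — triangular load w₀=17 kN/m (0→w₀ over full span):
  θ_2 = -w₀(2x(L-x)(L-2x)(x+2L)+x²(L-x)²)/(120LEI) = -17·(2·4·(6-4)·(6-2·4)·(4+2·6)+4²·(6-4)²)/(120·6·5000) = 119/56250 rad
Load 3 — point force P=11 kN at a=3/2 m (b=L-a=9/2):
  θ_3 = Pa²(L-x)(2bL-(3b+a)(L-x))/(2L³EI)  [x>a] = 11·(3/2)²·(6-4)·(2·(9/2)·6-(3·(9/2)+(3/2))·(6-4))/(2·6³·5000) = 11/20000 rad
Superposition: θ = Σ θ_i = 1439/900000 rad ≈ 0.001599 rad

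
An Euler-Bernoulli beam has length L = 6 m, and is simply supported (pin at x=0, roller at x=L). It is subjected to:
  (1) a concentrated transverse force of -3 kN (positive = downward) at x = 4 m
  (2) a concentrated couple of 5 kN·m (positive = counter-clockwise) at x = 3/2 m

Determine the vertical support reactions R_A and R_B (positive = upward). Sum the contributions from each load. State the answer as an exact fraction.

R_A = -1/6 kN, R_B = -17/6 kN

Load 1 — point force P=-3 kN at a=4 m (b=L-a=2):
  R_A = Pb/L = (-3)·2/6 = -1 kN
  R_B = Pa/L = (-3)·4/6 = -2 kN
Load 2 — applied couple M₀=5 kN·m at a=3/2 m (b=L-a=9/2):
  R_A = M₀/L = 5/6 kN
  R_B = -M₀/L = -5/6 kN
Superposition: R_A = -1/6 kN, R_B = -17/6 kN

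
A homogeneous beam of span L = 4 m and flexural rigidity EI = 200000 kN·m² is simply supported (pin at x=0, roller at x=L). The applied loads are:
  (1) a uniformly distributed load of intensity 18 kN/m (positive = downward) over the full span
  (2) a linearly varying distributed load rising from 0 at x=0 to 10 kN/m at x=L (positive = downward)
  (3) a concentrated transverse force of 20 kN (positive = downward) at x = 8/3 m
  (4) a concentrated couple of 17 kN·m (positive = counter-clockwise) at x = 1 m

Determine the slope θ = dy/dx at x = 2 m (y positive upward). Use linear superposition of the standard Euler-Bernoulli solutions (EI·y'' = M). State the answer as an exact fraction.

Load 1 — uniform load w=18 kN/m over full span:
  θ_1 = -w(L³-6Lx²+4x³)/(24EI) = -18·(4³-6·4·2²+4·2³)/(24·200000) = 0 rad
Load 2 — triangular load w₀=10 kN/m (0→w₀ over full span):
  θ_2 = -w₀(7L⁴-30L²x²+15x⁴)/(360LEI) = -10·(7·4⁴-30·4²·2²+15·2⁴)/(360·4·200000) = -7/1800000 rad
Load 3 — point force P=20 kN at a=8/3 m (b=L-a=4/3):
  θ_3 = -Pb(L²-b²-3x²)/(6LEI)  [x≤a] = -20·(4/3)·(4²-(4/3)²-3·2²)/(6·4·200000) = -1/81000 rad
Load 4 — applied couple M₀=17 kN·m at a=1 m (b=L-a=3):
  θ_4 = (M₀x²/(2L)-M₀(x-a)+C₁)/EI  [x>a] with C₁=M₀(3b²-L²)/(6L)=187/24 = (17·2²/(2·4)-17·(2-1)+(187/24))/200000 = -17/4800000 rad
Superposition: θ = Σ θ_i = -2563/129600000 rad ≈ -0.000020 rad

θ(2) = -2563/129600000 rad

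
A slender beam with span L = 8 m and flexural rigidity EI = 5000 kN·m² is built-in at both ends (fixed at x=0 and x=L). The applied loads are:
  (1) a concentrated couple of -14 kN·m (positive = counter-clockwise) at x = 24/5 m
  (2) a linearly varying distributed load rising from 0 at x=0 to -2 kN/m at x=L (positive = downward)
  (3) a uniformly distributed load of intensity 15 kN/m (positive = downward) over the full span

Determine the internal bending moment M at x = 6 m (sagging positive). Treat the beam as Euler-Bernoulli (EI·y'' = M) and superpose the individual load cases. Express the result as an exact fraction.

M(6) = 917/75 kN·m

Load 1 — applied couple M₀=-14 kN·m at a=24/5 m (b=L-a=16/5):
  M_1 = R_Ax - M_A - M₀  [x>a] with R_A=-63/25, M_A=-112/25 = (-63/25)·6 - (-112/25) - (-14) = 84/25 kN·m
Load 2 — triangular load w₀=-2 kN/m (0→w₀ over full span):
  M_2 = 3w₀Lx/20 - w₀L²/30 - w₀x³/(6L) = 3·(-2)·8·6/20 - (-2)·8²/30 - (-2)·6³/(6·8) = -17/15 kN·m
Load 3 — uniform load w=15 kN/m over full span:
  M_3 = wLx/2 - wL²/12 - wx²/2 = 15·8·6/2 - 15·8²/12 - 15·6²/2 = 10 kN·m
Superposition: M = Σ M_i = 917/75 kN·m ≈ 12.226667 kN·m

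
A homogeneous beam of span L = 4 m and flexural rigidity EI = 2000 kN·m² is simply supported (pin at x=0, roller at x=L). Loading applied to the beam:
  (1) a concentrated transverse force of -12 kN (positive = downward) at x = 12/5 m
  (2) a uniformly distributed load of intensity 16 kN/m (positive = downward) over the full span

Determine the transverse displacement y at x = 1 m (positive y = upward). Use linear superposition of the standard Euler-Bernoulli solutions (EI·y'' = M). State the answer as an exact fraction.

y(1) = -1753/125000 m

Load 1 — point force P=-12 kN at a=12/5 m (b=L-a=8/5):
  y_1 = -Pbx(L²-b²-x²)/(6LEI)  [x≤a] = -(-12)·(8/5)·1·(4²-(8/5)²-1²)/(6·4·2000) = 311/62500 m
Load 2 — uniform load w=16 kN/m over full span:
  y_2 = -wx(L³-2Lx²+x³)/(24EI) = -16·1·(4³-2·4·1²+1³)/(24·2000) = -19/1000 m
Superposition: y = Σ y_i = -1753/125000 m ≈ -0.014024 m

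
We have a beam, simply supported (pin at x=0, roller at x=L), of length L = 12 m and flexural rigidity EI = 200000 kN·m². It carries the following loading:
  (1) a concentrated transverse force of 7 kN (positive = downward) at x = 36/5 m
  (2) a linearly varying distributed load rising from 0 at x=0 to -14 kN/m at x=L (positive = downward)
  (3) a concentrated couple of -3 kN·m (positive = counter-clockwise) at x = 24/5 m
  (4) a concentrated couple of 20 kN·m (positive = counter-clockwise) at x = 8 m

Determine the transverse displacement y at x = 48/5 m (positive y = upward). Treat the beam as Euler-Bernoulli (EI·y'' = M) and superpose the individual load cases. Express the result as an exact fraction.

Load 1 — point force P=7 kN at a=36/5 m (b=L-a=24/5):
  y_1 = -Pa(L-x)(2Lx-a²-x²)/(6LEI)  [x>a] = -7·(36/5)·(12-(48/5))·(2·12·(48/5)-(36/5)²-(48/5)²)/(6·12·200000) = -567/781250 m
Load 2 — triangular load w₀=-14 kN/m (0→w₀ over full span):
  y_2 = -w₀x(7L⁴-10L²x²+3x⁴)/(360LEI) = -(-14)·(48/5)·(7·12⁴-10·12²·(48/5)²+3·(48/5)⁴)/(360·12·200000) = 288036/48828125 m
Load 3 — applied couple M₀=-3 kN·m at a=24/5 m (b=L-a=36/5):
  y_3 = (M₀x³/(6L)-M₀(x-a)²/2+C₁x)/EI  [x>a] with C₁=M₀(3b²-L²)/(6L)=-12/25 = ((-3)·(48/5)³/(6·12)-(-3)·((48/5)-(24/5))²/2+(-12/25)·(48/5))/200000 = -27/781250 m
Load 4 — applied couple M₀=20 kN·m at a=8 m (b=L-a=4):
  y_4 = (M₀x³/(6L)-M₀(x-a)²/2+C₁x)/EI  [x>a] with C₁=M₀(3b²-L²)/(6L)=-80/3 = (20·(48/5)³/(6·12)-20·((48/5)-8)²/2+(-80/3)·(48/5))/200000 = -14/78125 m
Superposition: y = Σ y_i = 242161/48828125 m ≈ 0.004959 m

y(48/5) = 242161/48828125 m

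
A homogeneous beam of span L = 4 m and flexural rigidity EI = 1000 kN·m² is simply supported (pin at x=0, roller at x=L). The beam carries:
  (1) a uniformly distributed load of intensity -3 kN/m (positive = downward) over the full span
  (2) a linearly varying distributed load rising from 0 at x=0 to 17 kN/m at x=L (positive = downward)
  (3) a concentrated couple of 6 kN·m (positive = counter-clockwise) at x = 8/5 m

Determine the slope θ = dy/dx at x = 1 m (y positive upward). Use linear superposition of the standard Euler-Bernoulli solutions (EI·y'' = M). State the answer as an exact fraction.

θ(1) = -65491/7200000 rad

Load 1 — uniform load w=-3 kN/m over full span:
  θ_1 = -w(L³-6Lx²+4x³)/(24EI) = -(-3)·(4³-6·4·1²+4·1³)/(24·1000) = 11/2000 rad
Load 2 — triangular load w₀=17 kN/m (0→w₀ over full span):
  θ_2 = -w₀(7L⁴-30L²x²+15x⁴)/(360LEI) = -17·(7·4⁴-30·4²·1²+15·1⁴)/(360·4·1000) = -22559/1440000 rad
Load 3 — applied couple M₀=6 kN·m at a=8/5 m (b=L-a=12/5):
  θ_3 = (M₀x²/(2L)+C₁)/EI  [x≤a] with C₁=M₀(3b²-L²)/(6L)=8/25 = (6·1²/(2·4)+(8/25))/1000 = 107/100000 rad
Superposition: θ = Σ θ_i = -65491/7200000 rad ≈ -0.009096 rad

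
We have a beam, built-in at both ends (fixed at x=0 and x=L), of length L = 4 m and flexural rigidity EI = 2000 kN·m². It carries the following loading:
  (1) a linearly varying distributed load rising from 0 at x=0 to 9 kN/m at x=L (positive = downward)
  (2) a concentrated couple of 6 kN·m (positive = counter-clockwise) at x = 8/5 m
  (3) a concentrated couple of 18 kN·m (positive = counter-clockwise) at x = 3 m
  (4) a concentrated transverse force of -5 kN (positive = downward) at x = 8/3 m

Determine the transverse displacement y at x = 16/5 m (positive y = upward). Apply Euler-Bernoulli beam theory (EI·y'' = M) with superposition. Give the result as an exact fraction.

y(16/5) = -2311129/2531250000 m

Load 1 — triangular load w₀=9 kN/m (0→w₀ over full span):
  y_1 = -w₀x²(L-x)²(x+2L)/(120LEI) = -9·(16/5)²·(4-(16/5))²·((16/5)+2·4)/(120·4·2000) = -1344/1953125 m
Load 2 — applied couple M₀=6 kN·m at a=8/5 m (b=L-a=12/5):
  y_2 = (R_Ax³/6 - M_Ax²/2 - M₀(x-a)²/2)/EI  [x>a] with R_A=54/25, M_A=18/25 = ((54/25)·(16/5)³/6 - (18/25)·(16/5)²/2 - 6·((16/5)-(8/5))²/2)/2000 = 84/390625 m
Load 3 — applied couple M₀=18 kN·m at a=3 m (b=L-a=1):
  y_3 = (R_Ax³/6 - M_Ax²/2 - M₀(x-a)²/2)/EI  [x>a] with R_A=81/16, M_A=45/8 = ((81/16)·(16/5)³/6 - (45/8)·(16/5)²/2 - 18·((16/5)-3)²/2)/2000 = -189/250000 m
Load 4 — point force P=-5 kN at a=8/3 m (b=L-a=4/3):
  y_4 = -Pa²(L-x)²(3bL-(3b+a)(L-x))/(6L³EI)  [x>a] = -(-5)·(8/3)²·(4-(16/5))²·(3·(4/3)·4-(3·(4/3)+(8/3))·(4-(16/5)))/(6·4³·2000) = 16/50625 m
Superposition: y = Σ y_i = -2311129/2531250000 m ≈ -0.000913 m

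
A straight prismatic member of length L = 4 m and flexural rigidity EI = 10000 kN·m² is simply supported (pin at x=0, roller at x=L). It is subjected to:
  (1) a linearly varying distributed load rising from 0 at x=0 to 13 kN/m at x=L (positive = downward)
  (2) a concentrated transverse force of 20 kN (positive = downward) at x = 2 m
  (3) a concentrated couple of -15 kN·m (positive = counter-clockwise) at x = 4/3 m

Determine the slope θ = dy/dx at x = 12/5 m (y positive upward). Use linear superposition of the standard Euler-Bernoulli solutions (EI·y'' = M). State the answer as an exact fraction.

Load 1 — triangular load w₀=13 kN/m (0→w₀ over full span):
  θ_1 = -w₀(7L⁴-30L²x²+15x⁴)/(360LEI) = -13·(7·4⁴-30·4²·(12/5)²+15·(12/5)⁴)/(360·4·10000) = 1508/3515625 rad
Load 2 — point force P=20 kN at a=2 m (b=L-a=2):
  θ_2 = -Pa(2L²-6Lx+3x²+a²)/(6LEI)  [x>a] = -20·2·(2·4²-6·4·(12/5)+3·(12/5)²+2²)/(6·4·10000) = 9/12500 rad
Load 3 — applied couple M₀=-15 kN·m at a=4/3 m (b=L-a=8/3):
  θ_3 = (M₀x²/(2L)-M₀(x-a)+C₁)/EI  [x>a] with C₁=M₀(3b²-L²)/(6L)=-10/3 = ((-15)·(12/5)²/(2·4)-(-15)·((12/5)-(4/3))+(-10/3))/10000 = 7/37500 rad
Superposition: θ = Σ θ_i = 9391/7031250 rad ≈ 0.001336 rad

θ(12/5) = 9391/7031250 rad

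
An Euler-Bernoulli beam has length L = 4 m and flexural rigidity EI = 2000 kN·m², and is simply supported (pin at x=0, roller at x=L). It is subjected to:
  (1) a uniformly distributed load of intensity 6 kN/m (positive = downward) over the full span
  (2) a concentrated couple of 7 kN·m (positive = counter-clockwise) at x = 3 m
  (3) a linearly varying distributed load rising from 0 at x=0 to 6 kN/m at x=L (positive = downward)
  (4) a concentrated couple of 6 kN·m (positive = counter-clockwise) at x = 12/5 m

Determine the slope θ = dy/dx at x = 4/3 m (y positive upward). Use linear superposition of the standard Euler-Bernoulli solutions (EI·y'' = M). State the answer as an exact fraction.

Load 1 — uniform load w=6 kN/m over full span:
  θ_1 = -w(L³-6Lx²+4x³)/(24EI) = -6·(4³-6·4·(4/3)²+4·(4/3)³)/(24·2000) = -13/3375 rad
Load 2 — applied couple M₀=7 kN·m at a=3 m (b=L-a=1):
  θ_2 = (M₀x²/(2L)+C₁)/EI  [x≤a] with C₁=M₀(3b²-L²)/(6L)=-91/24 = (7·(4/3)²/(2·4)+(-91/24))/2000 = -161/144000 rad
Load 3 — triangular load w₀=6 kN/m (0→w₀ over full span):
  θ_3 = -w₀(7L⁴-30L²x²+15x⁴)/(360LEI) = -6·(7·4⁴-30·4²·(4/3)²+15·(4/3)⁴)/(360·4·2000) = -104/50625 rad
Load 4 — applied couple M₀=6 kN·m at a=12/5 m (b=L-a=8/5):
  θ_4 = (M₀x²/(2L)+C₁)/EI  [x≤a] with C₁=M₀(3b²-L²)/(6L)=-52/25 = (6·(4/3)²/(2·4)+(-52/25))/2000 = -7/18750 rad
Superposition: θ = Σ θ_i = -239681/32400000 rad ≈ -0.007398 rad

θ(4/3) = -239681/32400000 rad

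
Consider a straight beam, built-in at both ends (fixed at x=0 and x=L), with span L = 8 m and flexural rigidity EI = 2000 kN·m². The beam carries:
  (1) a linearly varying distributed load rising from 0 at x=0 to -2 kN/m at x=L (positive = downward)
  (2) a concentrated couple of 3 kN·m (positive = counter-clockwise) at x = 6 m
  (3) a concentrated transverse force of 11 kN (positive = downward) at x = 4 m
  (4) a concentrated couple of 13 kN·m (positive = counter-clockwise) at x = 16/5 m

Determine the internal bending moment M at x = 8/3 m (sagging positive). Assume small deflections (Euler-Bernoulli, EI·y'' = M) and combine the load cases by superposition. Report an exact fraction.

M(8/3) = 232987/32400 kN·m

Load 1 — triangular load w₀=-2 kN/m (0→w₀ over full span):
  M_1 = 3w₀Lx/20 - w₀L²/30 - w₀x³/(6L) = 3·(-2)·8·(8/3)/20 - (-2)·8²/30 - (-2)·(8/3)³/(6·8) = -544/405 kN·m
Load 2 — applied couple M₀=3 kN·m at a=6 m (b=L-a=2):
  M_2 = R_Ax - M_A  [x≤a] with R_A=27/64, M_A=15/16 = (27/64)·(8/3) - (15/16) = 3/16 kN·m
Load 3 — point force P=11 kN at a=4 m (b=L-a=4):
  M_3 = Pb²(3a+b)x/L³ - Pab²/L²  [x≤a] = 11·4²·(3·4+4)·(8/3)/8³ - 11·4·4²/8² = 11/3 kN·m
Load 4 — applied couple M₀=13 kN·m at a=16/5 m (b=L-a=24/5):
  M_4 = R_Ax - M_A  [x≤a] with R_A=117/50, M_A=39/25 = (117/50)·(8/3) - (39/25) = 117/25 kN·m
Superposition: M = Σ M_i = 232987/32400 kN·m ≈ 7.190957 kN·m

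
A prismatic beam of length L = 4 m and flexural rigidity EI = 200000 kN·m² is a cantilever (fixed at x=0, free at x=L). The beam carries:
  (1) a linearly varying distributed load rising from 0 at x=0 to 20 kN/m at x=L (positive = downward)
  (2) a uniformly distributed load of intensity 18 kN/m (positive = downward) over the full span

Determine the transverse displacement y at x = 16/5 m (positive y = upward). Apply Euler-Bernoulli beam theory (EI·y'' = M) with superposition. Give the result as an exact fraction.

y(16/5) = -111968/29296875 m

Load 1 — triangular load w₀=20 kN/m (0→w₀ over full span):
  y_1 = (w₀Lx³/12-w₀L²x²/6-w₀x⁵/(120L))/EI = (20·4·(16/5)³/12-20·4²·(16/5)²/6-20·(16/5)⁵/(120·4))/200000 = -50048/29296875 m
Load 2 — uniform load w=18 kN/m over full span:
  y_2 = -wx²(x²-4Lx+6L²)/(24EI) = -18·(16/5)²·((16/5)²-4·4·(16/5)+6·4²)/(24·200000) = -4128/1953125 m
Superposition: y = Σ y_i = -111968/29296875 m ≈ -0.003822 m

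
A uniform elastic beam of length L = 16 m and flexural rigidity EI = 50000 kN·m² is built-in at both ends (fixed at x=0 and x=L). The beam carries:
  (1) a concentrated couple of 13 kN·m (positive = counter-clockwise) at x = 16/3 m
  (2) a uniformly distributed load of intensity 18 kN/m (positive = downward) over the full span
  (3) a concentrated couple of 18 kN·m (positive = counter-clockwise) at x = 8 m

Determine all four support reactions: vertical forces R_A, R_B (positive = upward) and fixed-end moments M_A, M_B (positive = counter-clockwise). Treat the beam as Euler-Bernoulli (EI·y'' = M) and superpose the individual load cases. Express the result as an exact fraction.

R_A = 7045/48 kN, M_A = 777/2 kN·m, R_B = 6779/48 kN, M_B = -2251/6 kN·m

Load 1 — applied couple M₀=13 kN·m at a=16/3 m (b=L-a=32/3):
  R_A = 6M₀ab/L³ = 6·13·(16/3)·(32/3)/16³ = 13/12 kN
  M_A = M₀b(2a-b)/L² = 13·(32/3)·(2·(16/3)-(32/3))/16² = 0 kN·m
  R_B = -6M₀ab/L³ = -6·13·(16/3)·(32/3)/16³ = -13/12 kN
  M_B = M₀a(2b-a)/L² = 13·(16/3)·(2·(32/3)-(16/3))/16² = 13/3 kN·m
Load 2 — uniform load w=18 kN/m over full span:
  R_A = wL/2 = 18·16/2 = 144 kN
  M_A = wL²/12 = 18·16²/12 = 384 kN·m
  R_B = wL/2 = 18·16/2 = 144 kN
  M_B = -wL²/12 = -18·16²/12 = -384 kN·m
Load 3 — applied couple M₀=18 kN·m at a=8 m (b=L-a=8):
  R_A = 6M₀ab/L³ = 6·18·8·8/16³ = 27/16 kN
  M_A = M₀b(2a-b)/L² = 18·8·(2·8-8)/16² = 9/2 kN·m
  R_B = -6M₀ab/L³ = -6·18·8·8/16³ = -27/16 kN
  M_B = M₀a(2b-a)/L² = 18·8·(2·8-8)/16² = 9/2 kN·m
Superposition: R_A = 7045/48 kN, M_A = 777/2 kN·m, R_B = 6779/48 kN, M_B = -2251/6 kN·m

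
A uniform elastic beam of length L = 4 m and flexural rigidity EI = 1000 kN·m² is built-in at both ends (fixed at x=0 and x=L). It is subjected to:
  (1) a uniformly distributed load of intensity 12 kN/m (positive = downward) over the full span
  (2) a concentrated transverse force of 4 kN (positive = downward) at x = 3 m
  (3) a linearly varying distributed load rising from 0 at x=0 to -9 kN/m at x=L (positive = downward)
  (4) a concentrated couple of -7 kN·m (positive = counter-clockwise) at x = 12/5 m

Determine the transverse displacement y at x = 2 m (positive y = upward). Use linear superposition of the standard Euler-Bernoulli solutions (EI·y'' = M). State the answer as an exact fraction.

y(2) = -341/75000 m

Load 1 — uniform load w=12 kN/m over full span:
  y_1 = -wx²(L-x)²/(24EI) = -12·2²·(4-2)²/(24·1000) = -1/125 m
Load 2 — point force P=4 kN at a=3 m (b=L-a=1):
  y_2 = -Pb²x²(3aL-(3a+b)x)/(6L³EI)  [x≤a] = -4·1²·2²·(3·3·4-(3·3+1)·2)/(6·4³·1000) = -1/1500 m
Load 3 — triangular load w₀=-9 kN/m (0→w₀ over full span):
  y_3 = -w₀x²(L-x)²(x+2L)/(120LEI) = -(-9)·2²·(4-2)²·(2+2·4)/(120·4·1000) = 3/1000 m
Load 4 — applied couple M₀=-7 kN·m at a=12/5 m (b=L-a=8/5):
  y_4 = (R_Ax³/6 - M_Ax²/2)/EI  [x≤a] with R_A=-63/25, M_A=-56/25 = ((-63/25)·2³/6 - (-56/25)·2²/2)/1000 = 7/6250 m
Superposition: y = Σ y_i = -341/75000 m ≈ -0.004547 m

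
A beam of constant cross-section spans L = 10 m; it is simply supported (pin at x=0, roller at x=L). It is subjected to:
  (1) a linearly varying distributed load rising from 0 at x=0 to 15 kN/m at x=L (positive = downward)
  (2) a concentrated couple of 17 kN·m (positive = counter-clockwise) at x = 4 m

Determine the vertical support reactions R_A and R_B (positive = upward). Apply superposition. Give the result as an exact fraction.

Load 1 — triangular load w₀=15 kN/m (0→w₀ over full span):
  R_A = w₀L/6 = 15·10/6 = 25 kN
  R_B = w₀L/3 = 15·10/3 = 50 kN
Load 2 — applied couple M₀=17 kN·m at a=4 m (b=L-a=6):
  R_A = M₀/L = 17/10 kN
  R_B = -M₀/L = -17/10 kN
Superposition: R_A = 267/10 kN, R_B = 483/10 kN

R_A = 267/10 kN, R_B = 483/10 kN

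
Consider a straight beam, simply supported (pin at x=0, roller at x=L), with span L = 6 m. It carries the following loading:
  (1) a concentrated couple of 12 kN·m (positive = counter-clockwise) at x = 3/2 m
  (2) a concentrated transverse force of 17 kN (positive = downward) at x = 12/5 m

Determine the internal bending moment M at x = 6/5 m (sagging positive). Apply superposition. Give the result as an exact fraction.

Load 1 — applied couple M₀=12 kN·m at a=3/2 m (b=L-a=9/2):
  M_1 = M₀x/L  [x≤a] = 12·(6/5)/6 = 12/5 kN·m
Load 2 — point force P=17 kN at a=12/5 m (b=L-a=18/5):
  M_2 = Pbx/L  [x≤a] = 17·(18/5)·(6/5)/6 = 306/25 kN·m
Superposition: M = Σ M_i = 366/25 kN·m ≈ 14.640000 kN·m

M(6/5) = 366/25 kN·m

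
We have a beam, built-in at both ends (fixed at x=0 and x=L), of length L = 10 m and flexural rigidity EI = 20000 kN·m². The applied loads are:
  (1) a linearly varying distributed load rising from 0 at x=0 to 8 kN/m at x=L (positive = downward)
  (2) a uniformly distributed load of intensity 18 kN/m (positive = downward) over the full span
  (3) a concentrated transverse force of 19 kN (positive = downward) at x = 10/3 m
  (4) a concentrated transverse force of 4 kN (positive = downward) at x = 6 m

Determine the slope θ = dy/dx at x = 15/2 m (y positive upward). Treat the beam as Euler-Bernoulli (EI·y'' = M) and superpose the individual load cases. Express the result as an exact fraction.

θ(15/2) = 95399/9600000 rad

Load 1 — triangular load w₀=8 kN/m (0→w₀ over full span):
  θ_1 = -w₀(2x(L-x)(L-2x)(x+2L)+x²(L-x)²)/(120LEI) = -8·(2·(15/2)·(10-(15/2))·(10-2·(15/2))·((15/2)+2·10)+(15/2)²·(10-(15/2))²)/(120·10·20000) = 41/25600 rad
Load 2 — uniform load w=18 kN/m over full span:
  θ_2 = -wx(L-x)(L-2x)/(12EI) = -18·(15/2)·(10-(15/2))·(10-2·(15/2))/(12·20000) = 9/1280 rad
Load 3 — point force P=19 kN at a=10/3 m (b=L-a=20/3):
  θ_3 = Pa²(L-x)(2bL-(3b+a)(L-x))/(2L³EI)  [x>a] = 19·(10/3)²·(10-(15/2))·(2·(20/3)·10-(3·(20/3)+(10/3))·(10-(15/2)))/(2·10³·20000) = 19/19200 rad
Load 4 — point force P=4 kN at a=6 m (b=L-a=4):
  θ_4 = Pa²(L-x)(2bL-(3b+a)(L-x))/(2L³EI)  [x>a] = 4·6²·(10-(15/2))·(2·4·10-(3·4+6)·(10-(15/2)))/(2·10³·20000) = 63/200000 rad
Superposition: θ = Σ θ_i = 95399/9600000 rad ≈ 0.009937 rad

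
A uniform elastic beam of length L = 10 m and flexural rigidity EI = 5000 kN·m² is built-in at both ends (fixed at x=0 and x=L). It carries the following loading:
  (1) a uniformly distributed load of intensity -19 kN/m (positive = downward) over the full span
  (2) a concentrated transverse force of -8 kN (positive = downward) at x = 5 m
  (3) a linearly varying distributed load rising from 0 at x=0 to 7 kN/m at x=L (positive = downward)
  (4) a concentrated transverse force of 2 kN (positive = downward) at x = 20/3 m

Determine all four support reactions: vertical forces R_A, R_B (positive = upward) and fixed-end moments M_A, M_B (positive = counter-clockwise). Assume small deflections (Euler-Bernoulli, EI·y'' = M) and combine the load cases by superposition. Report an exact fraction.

R_A = -4751/54 kN, M_A = -3875/27 kN·m, R_B = -3943/54 kN, M_B = 3520/27 kN·m

Load 1 — uniform load w=-19 kN/m over full span:
  R_A = wL/2 = (-19)·10/2 = -95 kN
  M_A = wL²/12 = (-19)·10²/12 = -475/3 kN·m
  R_B = wL/2 = (-19)·10/2 = -95 kN
  M_B = -wL²/12 = -(-19)·10²/12 = 475/3 kN·m
Load 2 — point force P=-8 kN at a=5 m (b=L-a=5):
  R_A = Pb²(3a+b)/L³ = (-8)·5²·(3·5+5)/10³ = -4 kN
  M_A = Pab²/L² = (-8)·5·5²/10² = -10 kN·m
  R_B = Pa²(a+3b)/L³ = (-8)·5²·(5+3·5)/10³ = -4 kN
  M_B = -Pa²b/L² = -(-8)·5²·5/10² = 10 kN·m
Load 3 — triangular load w₀=7 kN/m (0→w₀ over full span):
  R_A = 3w₀L/20 = 3·7·10/20 = 21/2 kN
  M_A = w₀L²/30 = 7·10²/30 = 70/3 kN·m
  R_B = 7w₀L/20 = 7·7·10/20 = 49/2 kN
  M_B = -w₀L²/20 = -7·10²/20 = -35 kN·m
Load 4 — point force P=2 kN at a=20/3 m (b=L-a=10/3):
  R_A = Pb²(3a+b)/L³ = 2·(10/3)²·(3·(20/3)+(10/3))/10³ = 14/27 kN
  M_A = Pab²/L² = 2·(20/3)·(10/3)²/10² = 40/27 kN·m
  R_B = Pa²(a+3b)/L³ = 2·(20/3)²·((20/3)+3·(10/3))/10³ = 40/27 kN
  M_B = -Pa²b/L² = -2·(20/3)²·(10/3)/10² = -80/27 kN·m
Superposition: R_A = -4751/54 kN, M_A = -3875/27 kN·m, R_B = -3943/54 kN, M_B = 3520/27 kN·m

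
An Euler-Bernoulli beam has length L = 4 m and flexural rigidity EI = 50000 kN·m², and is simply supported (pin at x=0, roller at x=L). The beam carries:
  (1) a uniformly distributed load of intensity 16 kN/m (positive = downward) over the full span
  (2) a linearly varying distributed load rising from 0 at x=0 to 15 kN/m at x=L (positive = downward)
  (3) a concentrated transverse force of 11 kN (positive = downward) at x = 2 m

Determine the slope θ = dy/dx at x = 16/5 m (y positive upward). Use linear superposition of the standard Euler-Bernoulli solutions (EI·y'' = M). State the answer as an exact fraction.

θ(16/5) = 22193/18750000 rad

Load 1 — uniform load w=16 kN/m over full span:
  θ_1 = -w(L³-6Lx²+4x³)/(24EI) = -16·(4³-6·4·(16/5)²+4·(16/5)³)/(24·50000) = 264/390625 rad
Load 2 — triangular load w₀=15 kN/m (0→w₀ over full span):
  θ_2 = -w₀(7L⁴-30L²x²+15x⁴)/(360LEI) = -15·(7·4⁴-30·4²·(16/5)²+15·(16/5)⁴)/(360·4·50000) = 757/2343750 rad
Load 3 — point force P=11 kN at a=2 m (b=L-a=2):
  θ_3 = -Pa(2L²-6Lx+3x²+a²)/(6LEI)  [x>a] = -11·2·(2·4²-6·4·(16/5)+3·(16/5)²+2²)/(6·4·50000) = 231/1250000 rad
Superposition: θ = Σ θ_i = 22193/18750000 rad ≈ 0.001184 rad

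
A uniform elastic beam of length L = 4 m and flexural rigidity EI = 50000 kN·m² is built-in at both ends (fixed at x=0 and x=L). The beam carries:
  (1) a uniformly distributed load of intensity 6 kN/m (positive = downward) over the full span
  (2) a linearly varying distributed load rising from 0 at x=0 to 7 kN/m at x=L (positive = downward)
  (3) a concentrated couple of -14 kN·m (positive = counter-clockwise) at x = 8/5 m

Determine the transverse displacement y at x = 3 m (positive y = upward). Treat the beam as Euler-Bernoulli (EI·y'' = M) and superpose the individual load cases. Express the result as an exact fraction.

y(3) = -163/1600000 m

Load 1 — uniform load w=6 kN/m over full span:
  y_1 = -wx²(L-x)²/(24EI) = -6·3²·(4-3)²/(24·50000) = -9/200000 m
Load 2 — triangular load w₀=7 kN/m (0→w₀ over full span):
  y_2 = -w₀x²(L-x)²(x+2L)/(120LEI) = -7·3²·(4-3)²·(3+2·4)/(120·4·50000) = -231/8000000 m
Load 3 — applied couple M₀=-14 kN·m at a=8/5 m (b=L-a=12/5):
  y_3 = (R_Ax³/6 - M_Ax²/2 - M₀(x-a)²/2)/EI  [x>a] with R_A=-126/25, M_A=-42/25 = ((-126/25)·3³/6 - (-42/25)·3²/2 - (-14)·(3-(8/5))²/2)/50000 = -7/250000 m
Superposition: y = Σ y_i = -163/1600000 m ≈ -0.000102 m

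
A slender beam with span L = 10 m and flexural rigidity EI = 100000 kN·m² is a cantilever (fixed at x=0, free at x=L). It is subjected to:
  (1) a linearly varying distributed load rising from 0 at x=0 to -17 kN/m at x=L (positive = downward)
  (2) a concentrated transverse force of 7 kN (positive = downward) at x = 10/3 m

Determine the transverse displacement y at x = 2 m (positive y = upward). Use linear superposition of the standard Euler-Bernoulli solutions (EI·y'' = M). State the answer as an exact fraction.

y(2) = 12289/1250000 m

Load 1 — triangular load w₀=-17 kN/m (0→w₀ over full span):
  y_1 = (w₀Lx³/12-w₀L²x²/6-w₀x⁵/(120L))/EI = ((-17)·10·2³/12-(-17)·10²·2²/6-(-17)·2⁵/(120·10))/100000 = 38267/3750000 m
Load 2 — point force P=7 kN at a=10/3 m (b=L-a=20/3):
  y_2 = -Px²(3a-x)/(6EI)  [x≤a] = -7·2²·(3·(10/3)-2)/(6·100000) = -7/18750 m
Superposition: y = Σ y_i = 12289/1250000 m ≈ 0.009831 m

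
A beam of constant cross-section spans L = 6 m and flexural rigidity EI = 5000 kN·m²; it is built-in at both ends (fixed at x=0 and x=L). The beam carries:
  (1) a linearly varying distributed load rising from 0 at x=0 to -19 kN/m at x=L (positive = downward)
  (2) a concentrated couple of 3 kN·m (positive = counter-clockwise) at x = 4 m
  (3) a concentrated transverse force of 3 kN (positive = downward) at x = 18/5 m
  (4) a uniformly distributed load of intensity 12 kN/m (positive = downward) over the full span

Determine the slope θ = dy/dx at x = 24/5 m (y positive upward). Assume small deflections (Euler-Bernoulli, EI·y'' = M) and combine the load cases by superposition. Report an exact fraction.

θ(24/5) = 8463/7812500 rad

Load 1 — triangular load w₀=-19 kN/m (0→w₀ over full span):
  θ_1 = -w₀(2x(L-x)(L-2x)(x+2L)+x²(L-x)²)/(120LEI) = -(-19)·(2·(24/5)·(6-(24/5))·(6-2·(24/5))·((24/5)+2·6)+(24/5)²·(6-(24/5))²)/(120·6·5000) = -1368/390625 rad
Load 2 — applied couple M₀=3 kN·m at a=4 m (b=L-a=2):
  θ_2 = (R_Ax²/2 - M_Ax - M₀(x-a))/EI  [x>a] with R_A=2/3, M_A=1 = ((2/3)·(24/5)²/2 - 1·(24/5) - 3·((24/5)-4))/5000 = 3/31250 rad
Load 3 — point force P=3 kN at a=18/5 m (b=L-a=12/5):
  θ_3 = Pa²(L-x)(2bL-(3b+a)(L-x))/(2L³EI)  [x>a] = 3·(18/5)²·(6-(24/5))·(2·(12/5)·6-(3·(12/5)+(18/5))·(6-(24/5)))/(2·6³·5000) = 2673/7812500 rad
Load 4 — uniform load w=12 kN/m over full span:
  θ_4 = -wx(L-x)(L-2x)/(12EI) = -12·(24/5)·(6-(24/5))·(6-2·(24/5))/(12·5000) = 324/78125 rad
Superposition: θ = Σ θ_i = 8463/7812500 rad ≈ 0.001083 rad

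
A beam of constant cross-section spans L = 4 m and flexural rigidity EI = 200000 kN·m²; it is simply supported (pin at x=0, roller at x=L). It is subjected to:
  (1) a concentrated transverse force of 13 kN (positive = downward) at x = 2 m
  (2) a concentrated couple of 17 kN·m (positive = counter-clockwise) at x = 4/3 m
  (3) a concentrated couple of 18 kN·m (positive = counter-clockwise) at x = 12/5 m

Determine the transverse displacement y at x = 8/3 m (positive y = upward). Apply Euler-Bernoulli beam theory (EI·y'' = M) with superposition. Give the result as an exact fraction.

y(8/3) = -1591/33750000 m

Load 1 — point force P=13 kN at a=2 m (b=L-a=2):
  y_1 = -Pa(L-x)(2Lx-a²-x²)/(6LEI)  [x>a] = -13·2·(4-(8/3))·(2·4·(8/3)-2²-(8/3)²)/(6·4·200000) = -299/4050000 m
Load 2 — applied couple M₀=17 kN·m at a=4/3 m (b=L-a=8/3):
  y_2 = (M₀x³/(6L)-M₀(x-a)²/2+C₁x)/EI  [x>a] with C₁=M₀(3b²-L²)/(6L)=34/9 = (17·(8/3)³/(6·4)-17·((8/3)-(4/3))²/2+(34/9)·(8/3))/200000 = 17/405000 m
Load 3 — applied couple M₀=18 kN·m at a=12/5 m (b=L-a=8/5):
  y_3 = (M₀x³/(6L)-M₀(x-a)²/2+C₁x)/EI  [x>a] with C₁=M₀(3b²-L²)/(6L)=-156/25 = (18·(8/3)³/(6·4)-18·((8/3)-(12/5))²/2+(-156/25)·(8/3))/200000 = -43/2812500 m
Superposition: y = Σ y_i = -1591/33750000 m ≈ -0.000047 m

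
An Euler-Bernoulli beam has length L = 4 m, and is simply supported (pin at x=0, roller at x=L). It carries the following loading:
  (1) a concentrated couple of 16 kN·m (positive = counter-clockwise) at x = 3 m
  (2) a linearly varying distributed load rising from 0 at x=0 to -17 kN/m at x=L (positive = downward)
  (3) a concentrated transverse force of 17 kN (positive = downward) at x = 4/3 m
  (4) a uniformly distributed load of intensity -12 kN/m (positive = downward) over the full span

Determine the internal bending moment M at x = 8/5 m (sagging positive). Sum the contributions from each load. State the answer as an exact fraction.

Load 1 — applied couple M₀=16 kN·m at a=3 m (b=L-a=1):
  M_1 = M₀x/L  [x≤a] = 16·(8/5)/4 = 32/5 kN·m
Load 2 — triangular load w₀=-17 kN/m (0→w₀ over full span):
  M_2 = w₀Lx/6 - w₀x³/(6L) = (-17)·4·(8/5)/6 - (-17)·(8/5)³/(6·4) = -1904/125 kN·m
Load 3 — point force P=17 kN at a=4/3 m (b=L-a=8/3):
  M_3 = Pa(L-x)/L  [x>a] = 17·(4/3)·(4-(8/5))/4 = 68/5 kN·m
Load 4 — uniform load w=-12 kN/m over full span:
  M_4 = wx(L-x)/2 = (-12)·(8/5)·(4-(8/5))/2 = -576/25 kN·m
Superposition: M = Σ M_i = -2284/125 kN·m ≈ -18.272000 kN·m

M(8/5) = -2284/125 kN·m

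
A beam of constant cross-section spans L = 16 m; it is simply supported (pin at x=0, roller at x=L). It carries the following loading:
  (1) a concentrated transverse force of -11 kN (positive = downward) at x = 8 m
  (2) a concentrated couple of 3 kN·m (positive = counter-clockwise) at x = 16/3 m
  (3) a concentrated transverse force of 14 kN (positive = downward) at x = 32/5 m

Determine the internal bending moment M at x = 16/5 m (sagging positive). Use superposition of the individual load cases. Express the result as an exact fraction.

Load 1 — point force P=-11 kN at a=8 m (b=L-a=8):
  M_1 = Pbx/L  [x≤a] = (-11)·8·(16/5)/16 = -88/5 kN·m
Load 2 — applied couple M₀=3 kN·m at a=16/3 m (b=L-a=32/3):
  M_2 = M₀x/L  [x≤a] = 3·(16/5)/16 = 3/5 kN·m
Load 3 — point force P=14 kN at a=32/5 m (b=L-a=48/5):
  M_3 = Pbx/L  [x≤a] = 14·(48/5)·(16/5)/16 = 672/25 kN·m
Superposition: M = Σ M_i = 247/25 kN·m ≈ 9.880000 kN·m

M(16/5) = 247/25 kN·m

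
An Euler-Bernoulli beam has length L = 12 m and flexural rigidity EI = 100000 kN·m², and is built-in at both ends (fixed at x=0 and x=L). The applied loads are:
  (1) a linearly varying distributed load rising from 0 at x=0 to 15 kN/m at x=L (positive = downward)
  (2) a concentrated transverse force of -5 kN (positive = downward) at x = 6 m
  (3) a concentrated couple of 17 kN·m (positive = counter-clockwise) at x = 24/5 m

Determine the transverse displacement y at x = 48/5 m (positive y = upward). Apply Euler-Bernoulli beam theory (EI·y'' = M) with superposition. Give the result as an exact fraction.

y(48/5) = -124209/78125000 m

Load 1 — triangular load w₀=15 kN/m (0→w₀ over full span):
  y_1 = -w₀x²(L-x)²(x+2L)/(120LEI) = -15·(48/5)²·(12-(48/5))²·((48/5)+2·12)/(120·12·100000) = -18144/9765625 m
Load 2 — point force P=-5 kN at a=6 m (b=L-a=6):
  y_2 = -Pa²(L-x)²(3bL-(3b+a)(L-x))/(6L³EI)  [x>a] = -(-5)·6²·(12-(48/5))²·(3·6·12-(3·6+6)·(12-(48/5)))/(6·12³·100000) = 99/625000 m
Load 3 — applied couple M₀=17 kN·m at a=24/5 m (b=L-a=36/5):
  y_3 = (R_Ax³/6 - M_Ax²/2 - M₀(x-a)²/2)/EI  [x>a] with R_A=51/25, M_A=51/25 = ((51/25)·(48/5)³/6 - (51/25)·(48/5)²/2 - 17·((48/5)-(24/5))²/2)/100000 = 1071/9765625 m
Superposition: y = Σ y_i = -124209/78125000 m ≈ -0.001590 m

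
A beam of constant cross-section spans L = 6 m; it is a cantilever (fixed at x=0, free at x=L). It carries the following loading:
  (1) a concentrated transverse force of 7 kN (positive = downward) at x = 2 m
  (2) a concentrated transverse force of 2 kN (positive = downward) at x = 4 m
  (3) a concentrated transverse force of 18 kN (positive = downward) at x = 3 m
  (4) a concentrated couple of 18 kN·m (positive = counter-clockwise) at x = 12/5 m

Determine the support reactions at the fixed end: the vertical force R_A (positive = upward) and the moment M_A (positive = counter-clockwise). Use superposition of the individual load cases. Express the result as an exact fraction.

R_A = 27 kN, M_A = 58 kN·m

Load 1 — point force P=7 kN at a=2 m (b=L-a=4):
  R_A = P = 7 kN
  M_A = Pa = 7·2 = 14 kN·m
Load 2 — point force P=2 kN at a=4 m (b=L-a=2):
  R_A = P = 2 kN
  M_A = Pa = 2·4 = 8 kN·m
Load 3 — point force P=18 kN at a=3 m (b=L-a=3):
  R_A = P = 18 kN
  M_A = Pa = 18·3 = 54 kN·m
Load 4 — applied couple M₀=18 kN·m at a=12/5 m (b=L-a=18/5):
  R_A = 0 kN
  M_A = -M₀ = -18 kN·m
Superposition: R_A = 27 kN, M_A = 58 kN·m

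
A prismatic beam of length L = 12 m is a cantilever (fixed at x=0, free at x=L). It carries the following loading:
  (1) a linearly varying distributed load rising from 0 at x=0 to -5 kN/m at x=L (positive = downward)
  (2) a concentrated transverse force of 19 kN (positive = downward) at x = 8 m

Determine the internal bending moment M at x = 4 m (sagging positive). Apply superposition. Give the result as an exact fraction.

M(4) = 436/9 kN·m

Load 1 — triangular load w₀=-5 kN/m (0→w₀ over full span):
  M_1 = w₀Lx/2 - w₀L²/3 - w₀x³/(6L) = (-5)·12·4/2 - (-5)·12²/3 - (-5)·4³/(6·12) = 1120/9 kN·m
Load 2 — point force P=19 kN at a=8 m (b=L-a=4):
  M_2 = -P(a-x)  [x≤a] = -19·(8-4) = -76 kN·m
Superposition: M = Σ M_i = 436/9 kN·m ≈ 48.444444 kN·m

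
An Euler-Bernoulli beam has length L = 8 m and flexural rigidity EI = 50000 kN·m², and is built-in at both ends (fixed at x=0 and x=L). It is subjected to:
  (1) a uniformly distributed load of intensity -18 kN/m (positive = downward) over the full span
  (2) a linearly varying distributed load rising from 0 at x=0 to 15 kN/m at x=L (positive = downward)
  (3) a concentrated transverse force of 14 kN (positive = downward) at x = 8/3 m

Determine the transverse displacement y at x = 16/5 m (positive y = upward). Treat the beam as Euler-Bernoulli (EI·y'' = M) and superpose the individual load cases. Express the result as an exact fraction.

Load 1 — uniform load w=-18 kN/m over full span:
  y_1 = -wx²(L-x)²/(24EI) = -(-18)·(16/5)²·(8-(16/5))²/(24·50000) = 6912/1953125 m
Load 2 — triangular load w₀=15 kN/m (0→w₀ over full span):
  y_2 = -w₀x²(L-x)²(x+2L)/(120LEI) = -15·(16/5)²·(8-(16/5))²·((16/5)+2·8)/(120·8·50000) = -13824/9765625 m
Load 3 — point force P=14 kN at a=8/3 m (b=L-a=16/3):
  y_3 = -Pa²(L-x)²(3bL-(3b+a)(L-x))/(6L³EI)  [x>a] = -14·(8/3)²·(8-(16/5))²·(3·(16/3)·8-(3·(16/3)+(8/3))·(8-(16/5)))/(6·8³·50000) = -224/390625 m
Superposition: y = Σ y_i = 15136/9765625 m ≈ 0.001550 m

y(16/5) = 15136/9765625 m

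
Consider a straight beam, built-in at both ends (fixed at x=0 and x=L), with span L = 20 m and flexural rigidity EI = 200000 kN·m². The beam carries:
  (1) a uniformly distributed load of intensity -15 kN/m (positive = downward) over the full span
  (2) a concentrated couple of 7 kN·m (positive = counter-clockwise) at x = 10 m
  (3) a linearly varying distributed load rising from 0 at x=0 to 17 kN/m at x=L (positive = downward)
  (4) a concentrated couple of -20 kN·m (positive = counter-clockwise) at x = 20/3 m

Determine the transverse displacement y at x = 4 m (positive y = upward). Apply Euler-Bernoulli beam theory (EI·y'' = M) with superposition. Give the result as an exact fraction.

y(4) = 141839/22500000 m

Load 1 — uniform load w=-15 kN/m over full span:
  y_1 = -wx²(L-x)²/(24EI) = -(-15)·4²·(20-4)²/(24·200000) = 8/625 m
Load 2 — applied couple M₀=7 kN·m at a=10 m (b=L-a=10):
  y_2 = (R_Ax³/6 - M_Ax²/2)/EI  [x≤a] with R_A=21/40, M_A=7/4 = ((21/40)·4³/6 - (7/4)·4²/2)/200000 = -21/500000 m
Load 3 — triangular load w₀=17 kN/m (0→w₀ over full span):
  y_3 = -w₀x²(L-x)²(x+2L)/(120LEI) = -17·4²·(20-4)²·(4+2·20)/(120·20·200000) = -1496/234375 m
Load 4 — applied couple M₀=-20 kN·m at a=20/3 m (b=L-a=40/3):
  y_4 = (R_Ax³/6 - M_Ax²/2)/EI  [x≤a] with R_A=-4/3, M_A=0 = ((-4/3)·4³/6 - 0·4²/2)/200000 = -2/28125 m
Superposition: y = Σ y_i = 141839/22500000 m ≈ 0.006304 m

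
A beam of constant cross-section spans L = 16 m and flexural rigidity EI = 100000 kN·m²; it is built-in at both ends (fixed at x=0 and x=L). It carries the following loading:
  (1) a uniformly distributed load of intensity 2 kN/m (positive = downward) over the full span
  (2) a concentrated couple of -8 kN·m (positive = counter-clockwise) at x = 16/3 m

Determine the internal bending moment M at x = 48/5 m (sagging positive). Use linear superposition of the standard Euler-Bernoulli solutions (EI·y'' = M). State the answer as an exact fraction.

Load 1 — uniform load w=2 kN/m over full span:
  M_1 = wLx/2 - wL²/12 - wx²/2 = 2·16·(48/5)/2 - 2·16²/12 - 2·(48/5)²/2 = 1408/75 kN·m
Load 2 — applied couple M₀=-8 kN·m at a=16/3 m (b=L-a=32/3):
  M_2 = R_Ax - M_A - M₀  [x>a] with R_A=-2/3, M_A=0 = (-2/3)·(48/5) - 0 - (-8) = 8/5 kN·m
Superposition: M = Σ M_i = 1528/75 kN·m ≈ 20.373333 kN·m

M(48/5) = 1528/75 kN·m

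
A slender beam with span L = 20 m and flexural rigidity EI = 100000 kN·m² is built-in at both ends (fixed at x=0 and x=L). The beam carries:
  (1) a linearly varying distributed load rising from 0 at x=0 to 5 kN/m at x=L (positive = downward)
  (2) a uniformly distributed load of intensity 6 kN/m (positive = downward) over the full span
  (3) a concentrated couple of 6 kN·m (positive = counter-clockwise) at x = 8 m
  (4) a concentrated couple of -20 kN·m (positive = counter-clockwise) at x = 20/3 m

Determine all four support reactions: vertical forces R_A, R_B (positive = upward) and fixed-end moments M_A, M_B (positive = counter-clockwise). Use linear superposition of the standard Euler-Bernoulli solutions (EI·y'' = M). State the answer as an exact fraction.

Load 1 — triangular load w₀=5 kN/m (0→w₀ over full span):
  R_A = 3w₀L/20 = 3·5·20/20 = 15 kN
  M_A = w₀L²/30 = 5·20²/30 = 200/3 kN·m
  R_B = 7w₀L/20 = 7·5·20/20 = 35 kN
  M_B = -w₀L²/20 = -5·20²/20 = -100 kN·m
Load 2 — uniform load w=6 kN/m over full span:
  R_A = wL/2 = 6·20/2 = 60 kN
  M_A = wL²/12 = 6·20²/12 = 200 kN·m
  R_B = wL/2 = 6·20/2 = 60 kN
  M_B = -wL²/12 = -6·20²/12 = -200 kN·m
Load 3 — applied couple M₀=6 kN·m at a=8 m (b=L-a=12):
  R_A = 6M₀ab/L³ = 6·6·8·12/20³ = 54/125 kN
  M_A = M₀b(2a-b)/L² = 6·12·(2·8-12)/20² = 18/25 kN·m
  R_B = -6M₀ab/L³ = -6·6·8·12/20³ = -54/125 kN
  M_B = M₀a(2b-a)/L² = 6·8·(2·12-8)/20² = 48/25 kN·m
Load 4 — applied couple M₀=-20 kN·m at a=20/3 m (b=L-a=40/3):
  R_A = 6M₀ab/L³ = 6·(-20)·(20/3)·(40/3)/20³ = -4/3 kN
  M_A = M₀b(2a-b)/L² = (-20)·(40/3)·(2·(20/3)-(40/3))/20² = 0 kN·m
  R_B = -6M₀ab/L³ = -6·(-20)·(20/3)·(40/3)/20³ = 4/3 kN
  M_B = M₀a(2b-a)/L² = (-20)·(20/3)·(2·(40/3)-(20/3))/20² = -20/3 kN·m
Superposition: R_A = 27787/375 kN, M_A = 20054/75 kN·m, R_B = 35963/375 kN, M_B = -22856/75 kN·m

R_A = 27787/375 kN, M_A = 20054/75 kN·m, R_B = 35963/375 kN, M_B = -22856/75 kN·m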